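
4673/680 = 6 + 593/680 = 6.87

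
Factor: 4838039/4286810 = 2^(-1)*5^ ( - 1 )*11^(  -  1)*47^1*79^1 * 1303^1*38971^( - 1 )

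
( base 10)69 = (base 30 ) 29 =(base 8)105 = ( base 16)45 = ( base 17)41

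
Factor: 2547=3^2*283^1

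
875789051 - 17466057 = 858322994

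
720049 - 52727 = 667322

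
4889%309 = 254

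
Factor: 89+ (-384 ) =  - 5^1*59^1 = - 295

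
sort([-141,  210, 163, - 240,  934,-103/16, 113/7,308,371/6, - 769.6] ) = [ -769.6,-240,-141, - 103/16,113/7 , 371/6 , 163,210,308,934 ] 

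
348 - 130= 218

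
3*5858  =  17574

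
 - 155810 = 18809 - 174619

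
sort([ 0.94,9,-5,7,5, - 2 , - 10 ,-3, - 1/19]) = [ - 10, - 5, - 3 , - 2,-1/19,0.94, 5, 7,  9]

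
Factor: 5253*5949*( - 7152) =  - 223500693744 = -2^4*3^4*17^1*103^1 * 149^1*661^1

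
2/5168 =1/2584 = 0.00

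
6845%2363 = 2119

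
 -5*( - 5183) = 25915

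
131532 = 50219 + 81313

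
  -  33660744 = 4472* ( -7527)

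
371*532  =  197372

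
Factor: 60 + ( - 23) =37^1 = 37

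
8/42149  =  8/42149= 0.00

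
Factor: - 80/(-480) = 1/6= 2^( -1 )*3^( - 1) 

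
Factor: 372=2^2*3^1*31^1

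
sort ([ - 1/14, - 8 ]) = [ - 8,-1/14 ] 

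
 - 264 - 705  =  -969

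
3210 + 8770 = 11980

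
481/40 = 481/40 =12.03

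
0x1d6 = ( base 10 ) 470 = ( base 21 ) 118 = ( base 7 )1241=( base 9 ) 572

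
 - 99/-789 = 33/263 = 0.13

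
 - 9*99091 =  - 891819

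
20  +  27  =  47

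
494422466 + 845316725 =1339739191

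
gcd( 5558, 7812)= 14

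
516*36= 18576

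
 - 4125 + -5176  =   - 9301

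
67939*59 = 4008401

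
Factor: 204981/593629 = 3^1*7^1*43^1*227^1*593629^(-1 )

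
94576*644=60906944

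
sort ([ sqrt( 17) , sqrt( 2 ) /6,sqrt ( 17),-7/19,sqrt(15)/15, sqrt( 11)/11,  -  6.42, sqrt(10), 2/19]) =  [ - 6.42,- 7/19, 2/19,sqrt( 2)/6, sqrt( 15)/15, sqrt ( 11 ) /11, sqrt( 10 ), sqrt (17 ),  sqrt(17 )] 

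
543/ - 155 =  - 543/155 = -3.50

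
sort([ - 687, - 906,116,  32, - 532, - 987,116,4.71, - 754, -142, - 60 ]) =[ - 987,-906, - 754,-687, - 532, - 142, - 60,4.71,32 , 116,116 ]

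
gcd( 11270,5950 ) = 70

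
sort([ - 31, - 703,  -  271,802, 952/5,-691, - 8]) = [-703,  -  691,  -  271, - 31,  -  8, 952/5, 802] 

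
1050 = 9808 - 8758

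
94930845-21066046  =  73864799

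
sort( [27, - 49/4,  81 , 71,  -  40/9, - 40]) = [ - 40,  -  49/4, - 40/9  ,  27,71, 81 ]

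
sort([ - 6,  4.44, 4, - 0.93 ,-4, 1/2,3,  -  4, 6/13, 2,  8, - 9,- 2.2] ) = [ - 9, - 6 , - 4, - 4, - 2.2,-0.93,6/13,1/2,2, 3, 4,4.44 , 8]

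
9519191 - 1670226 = 7848965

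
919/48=919/48 = 19.15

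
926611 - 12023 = 914588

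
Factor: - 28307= - 28307^1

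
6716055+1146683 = 7862738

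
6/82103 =6/82103 = 0.00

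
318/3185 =318/3185 = 0.10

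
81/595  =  81/595=0.14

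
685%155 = 65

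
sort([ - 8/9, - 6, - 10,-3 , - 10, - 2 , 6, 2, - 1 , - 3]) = [ - 10,  -  10,  -  6,  -  3,  -  3, - 2, - 1, - 8/9,2,6]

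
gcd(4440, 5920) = 1480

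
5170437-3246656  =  1923781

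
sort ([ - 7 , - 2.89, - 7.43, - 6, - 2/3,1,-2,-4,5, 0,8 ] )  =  [ - 7.43,-7,-6, - 4, - 2.89, - 2, - 2/3,0,1, 5,8]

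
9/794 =9/794 =0.01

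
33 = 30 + 3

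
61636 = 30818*2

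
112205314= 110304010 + 1901304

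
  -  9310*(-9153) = 85214430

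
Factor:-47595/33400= - 2^(-3 ) * 3^1*5^(  -  1) * 19^1 = -57/40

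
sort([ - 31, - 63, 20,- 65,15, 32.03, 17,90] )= [-65, - 63,-31,  15, 17 , 20,32.03, 90 ]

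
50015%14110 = 7685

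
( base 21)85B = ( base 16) E3C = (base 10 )3644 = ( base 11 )2813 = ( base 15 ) 112e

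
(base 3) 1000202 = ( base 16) 2ed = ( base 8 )1355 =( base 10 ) 749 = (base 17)2a1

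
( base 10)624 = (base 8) 1160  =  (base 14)328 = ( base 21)18f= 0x270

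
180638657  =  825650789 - 645012132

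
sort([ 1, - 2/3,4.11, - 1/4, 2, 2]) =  [ - 2/3, - 1/4, 1,2, 2,4.11]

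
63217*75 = 4741275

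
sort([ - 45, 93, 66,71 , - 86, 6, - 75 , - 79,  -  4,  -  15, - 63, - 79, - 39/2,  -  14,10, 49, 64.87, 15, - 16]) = [ - 86, - 79, - 79, - 75, - 63, - 45 , - 39/2, - 16, -15, - 14, - 4, 6, 10, 15,49, 64.87, 66,  71,93] 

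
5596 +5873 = 11469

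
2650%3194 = 2650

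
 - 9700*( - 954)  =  9253800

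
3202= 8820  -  5618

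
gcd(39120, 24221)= 1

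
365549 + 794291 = 1159840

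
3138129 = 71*44199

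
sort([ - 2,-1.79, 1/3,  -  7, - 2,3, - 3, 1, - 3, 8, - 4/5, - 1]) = [-7, - 3,-3, - 2,  -  2,- 1.79, - 1 ,-4/5, 1/3,1, 3 , 8] 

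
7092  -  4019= 3073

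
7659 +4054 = 11713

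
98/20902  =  7/1493  =  0.00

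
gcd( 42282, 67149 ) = 81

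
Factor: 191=191^1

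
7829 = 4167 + 3662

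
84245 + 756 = 85001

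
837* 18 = 15066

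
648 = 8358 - 7710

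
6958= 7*994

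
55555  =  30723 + 24832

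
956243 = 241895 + 714348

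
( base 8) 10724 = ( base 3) 20021001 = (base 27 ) 671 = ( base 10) 4564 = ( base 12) 2784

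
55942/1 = 55942 = 55942.00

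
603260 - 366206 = 237054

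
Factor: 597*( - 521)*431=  -134056947  =  -3^1 * 199^1 * 431^1*521^1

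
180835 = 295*613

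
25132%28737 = 25132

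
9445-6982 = 2463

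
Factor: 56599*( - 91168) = -5160017632=- 2^5*7^1 * 11^1*37^1*56599^1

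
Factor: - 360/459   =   - 40/51 = - 2^3*3^( - 1)*5^1*17^(- 1)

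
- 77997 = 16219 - 94216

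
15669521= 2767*5663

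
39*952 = 37128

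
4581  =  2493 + 2088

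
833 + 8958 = 9791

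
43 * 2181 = 93783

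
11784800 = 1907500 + 9877300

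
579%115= 4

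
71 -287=  -  216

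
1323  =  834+489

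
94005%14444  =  7341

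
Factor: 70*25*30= 2^2*3^1*5^4*7^1 = 52500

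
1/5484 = 1/5484 = 0.00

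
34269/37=926  +  7/37 =926.19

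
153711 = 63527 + 90184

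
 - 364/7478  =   - 182/3739 = -0.05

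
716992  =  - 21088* (  -  34 )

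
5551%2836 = 2715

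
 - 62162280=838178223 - 900340503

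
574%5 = 4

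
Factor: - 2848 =  -  2^5*89^1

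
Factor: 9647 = 11^1*877^1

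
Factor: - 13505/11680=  - 37/32= - 2^( - 5 )*37^1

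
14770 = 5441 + 9329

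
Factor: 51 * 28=1428 = 2^2*3^1*7^1*17^1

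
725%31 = 12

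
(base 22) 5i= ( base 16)80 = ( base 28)4g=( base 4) 2000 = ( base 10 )128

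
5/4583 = 5/4583  =  0.00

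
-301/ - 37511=301/37511  =  0.01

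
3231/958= 3+357/958=3.37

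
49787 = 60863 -11076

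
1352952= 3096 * 437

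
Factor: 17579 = 17579^1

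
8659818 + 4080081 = 12739899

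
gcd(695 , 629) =1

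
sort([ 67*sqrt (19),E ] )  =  [E, 67*sqrt( 19) ]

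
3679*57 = 209703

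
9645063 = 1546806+8098257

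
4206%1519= 1168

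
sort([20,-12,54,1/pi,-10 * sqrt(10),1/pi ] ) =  [ -10*sqrt( 10),-12 , 1/pi,1/pi,20,54 ] 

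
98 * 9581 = 938938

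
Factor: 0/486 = 0^1  =  0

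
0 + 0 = 0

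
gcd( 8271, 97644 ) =3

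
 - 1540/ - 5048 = 385/1262 =0.31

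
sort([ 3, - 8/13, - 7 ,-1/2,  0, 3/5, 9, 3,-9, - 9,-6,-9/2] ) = [-9, - 9,-7, - 6,- 9/2, - 8/13,-1/2,0 , 3/5 , 3,3,  9]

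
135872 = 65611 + 70261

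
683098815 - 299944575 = 383154240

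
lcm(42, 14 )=42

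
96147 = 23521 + 72626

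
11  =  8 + 3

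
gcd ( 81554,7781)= 1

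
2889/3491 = 2889/3491 =0.83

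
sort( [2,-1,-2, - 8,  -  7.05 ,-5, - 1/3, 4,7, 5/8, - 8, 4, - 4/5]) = [ - 8,-8, - 7.05, - 5, - 2, - 1, - 4/5,- 1/3, 5/8, 2, 4,4, 7]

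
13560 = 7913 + 5647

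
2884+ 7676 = 10560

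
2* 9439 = 18878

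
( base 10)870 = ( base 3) 1012020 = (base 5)11440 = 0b1101100110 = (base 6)4010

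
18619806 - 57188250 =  - 38568444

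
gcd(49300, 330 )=10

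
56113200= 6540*8580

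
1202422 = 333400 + 869022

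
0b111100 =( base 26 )28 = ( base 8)74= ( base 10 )60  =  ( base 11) 55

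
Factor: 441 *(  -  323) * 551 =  - 78486093= -3^2 * 7^2 *17^1*19^2*29^1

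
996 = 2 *498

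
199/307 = 199/307 = 0.65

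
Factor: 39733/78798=2^(  -  1)*3^( -1)*23^(- 1 )*571^( - 1)*39733^1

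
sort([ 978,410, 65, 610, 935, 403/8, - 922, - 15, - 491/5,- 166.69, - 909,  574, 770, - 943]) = [  -  943, - 922 ,-909 , - 166.69,-491/5, - 15, 403/8,65, 410,574, 610,  770, 935, 978 ] 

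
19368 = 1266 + 18102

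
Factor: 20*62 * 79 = 97960= 2^3*5^1 * 31^1*79^1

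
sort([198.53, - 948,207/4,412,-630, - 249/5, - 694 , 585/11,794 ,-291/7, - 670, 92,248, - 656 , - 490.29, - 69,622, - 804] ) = [ -948, -804, - 694, - 670, - 656, - 630, - 490.29, - 69, - 249/5,-291/7,207/4,585/11 , 92,198.53,248,412,622,  794]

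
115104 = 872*132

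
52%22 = 8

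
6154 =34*181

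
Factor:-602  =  -2^1*7^1*43^1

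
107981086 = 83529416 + 24451670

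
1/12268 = 1/12268 = 0.00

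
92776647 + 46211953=138988600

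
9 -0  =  9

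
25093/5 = 25093/5 = 5018.60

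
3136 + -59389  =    -  56253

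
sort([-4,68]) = [ - 4,68]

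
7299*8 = 58392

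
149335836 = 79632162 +69703674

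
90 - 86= 4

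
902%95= 47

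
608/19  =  32  =  32.00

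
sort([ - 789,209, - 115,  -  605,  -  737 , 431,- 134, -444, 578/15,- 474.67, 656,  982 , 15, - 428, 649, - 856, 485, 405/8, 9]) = [-856,-789, - 737,-605, - 474.67, - 444, - 428, - 134,- 115 , 9, 15,  578/15, 405/8, 209, 431, 485,649, 656, 982 ]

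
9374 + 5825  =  15199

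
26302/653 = 26302/653 = 40.28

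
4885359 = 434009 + 4451350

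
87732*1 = 87732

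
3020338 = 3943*766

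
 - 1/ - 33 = 1/33 = 0.03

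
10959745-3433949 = 7525796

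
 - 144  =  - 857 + 713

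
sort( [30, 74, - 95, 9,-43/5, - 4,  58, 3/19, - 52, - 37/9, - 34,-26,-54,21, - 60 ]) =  [ - 95 ,  -  60, - 54, - 52, - 34, - 26, - 43/5,-37/9, - 4 , 3/19,9, 21,  30 , 58,74 ] 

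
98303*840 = 82574520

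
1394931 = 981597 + 413334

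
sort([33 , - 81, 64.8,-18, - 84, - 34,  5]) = [ - 84,  -  81,  -  34, - 18,5, 33, 64.8 ] 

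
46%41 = 5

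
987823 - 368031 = 619792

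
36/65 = 36/65 = 0.55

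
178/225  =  178/225  =  0.79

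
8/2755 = 8/2755 = 0.00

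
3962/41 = 3962/41 = 96.63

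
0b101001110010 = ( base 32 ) 2ji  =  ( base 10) 2674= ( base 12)166a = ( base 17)945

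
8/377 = 8/377 = 0.02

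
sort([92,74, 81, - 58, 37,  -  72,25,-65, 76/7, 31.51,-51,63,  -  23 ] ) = [-72,  -  65, - 58, - 51 ,  -  23,76/7 , 25, 31.51, 37,63, 74, 81, 92] 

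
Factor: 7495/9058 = 2^( - 1) * 5^1*7^( - 1 )*647^( - 1)*1499^1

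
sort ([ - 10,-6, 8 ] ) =[ - 10,-6,8] 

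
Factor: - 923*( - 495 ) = 456885  =  3^2  *  5^1*11^1*13^1 * 71^1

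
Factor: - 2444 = -2^2*13^1*47^1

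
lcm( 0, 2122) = 0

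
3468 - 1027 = 2441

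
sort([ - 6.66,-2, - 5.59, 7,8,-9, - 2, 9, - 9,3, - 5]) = [  -  9, - 9, - 6.66,  -  5.59,-5, - 2,- 2, 3,7, 8, 9 ]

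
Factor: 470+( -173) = 297  =  3^3*11^1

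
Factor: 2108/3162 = 2/3 = 2^1* 3^ ( - 1 ) 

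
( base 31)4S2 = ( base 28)60A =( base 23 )8km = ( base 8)11152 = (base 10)4714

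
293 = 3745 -3452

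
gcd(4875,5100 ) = 75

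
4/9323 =4/9323= 0.00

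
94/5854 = 47/2927 = 0.02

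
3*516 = 1548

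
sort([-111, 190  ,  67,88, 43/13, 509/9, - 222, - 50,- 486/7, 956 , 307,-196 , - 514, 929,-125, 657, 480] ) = [-514, - 222, -196, - 125, - 111,-486/7,  -  50,43/13, 509/9,67, 88,  190 , 307,480,  657,929 , 956] 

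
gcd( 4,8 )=4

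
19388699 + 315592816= 334981515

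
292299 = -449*(-651)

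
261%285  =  261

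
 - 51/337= - 1 + 286/337 = - 0.15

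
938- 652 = 286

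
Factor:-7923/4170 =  - 2^( - 1)*5^( - 1)* 19^1 = - 19/10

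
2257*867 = 1956819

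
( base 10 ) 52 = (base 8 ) 64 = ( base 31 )1L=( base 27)1P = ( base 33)1J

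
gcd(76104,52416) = 504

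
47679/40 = 47679/40 = 1191.97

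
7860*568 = 4464480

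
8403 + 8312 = 16715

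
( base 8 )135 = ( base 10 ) 93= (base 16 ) 5D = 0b1011101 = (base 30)33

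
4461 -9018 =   -  4557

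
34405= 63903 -29498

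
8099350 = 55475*146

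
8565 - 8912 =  - 347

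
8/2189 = 8/2189=   0.00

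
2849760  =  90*31664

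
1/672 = 1/672 = 0.00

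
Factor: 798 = 2^1*3^1*7^1*19^1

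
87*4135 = 359745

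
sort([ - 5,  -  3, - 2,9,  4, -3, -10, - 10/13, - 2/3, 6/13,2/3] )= [  -  10,-5, - 3, -3,-2,-10/13 , - 2/3,6/13,  2/3,  4,9 ] 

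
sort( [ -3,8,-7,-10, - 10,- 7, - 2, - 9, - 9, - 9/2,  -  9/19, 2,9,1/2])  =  [ - 10,- 10,-9, - 9,-7, - 7, -9/2, - 3, - 2, - 9/19, 1/2, 2,8, 9]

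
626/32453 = 626/32453 = 0.02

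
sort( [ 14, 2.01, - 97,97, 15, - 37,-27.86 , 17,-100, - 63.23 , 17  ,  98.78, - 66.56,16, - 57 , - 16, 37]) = [-100 ,- 97, - 66.56,- 63.23, - 57, - 37, - 27.86, - 16, 2.01,14, 15, 16, 17,17, 37,  97, 98.78 ] 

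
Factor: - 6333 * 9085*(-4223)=3^1*5^1 * 23^1 *41^1*79^1 * 103^1 * 2111^1 = 242971593015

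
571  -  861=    - 290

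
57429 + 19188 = 76617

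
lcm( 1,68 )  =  68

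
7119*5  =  35595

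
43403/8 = 5425 + 3/8 = 5425.38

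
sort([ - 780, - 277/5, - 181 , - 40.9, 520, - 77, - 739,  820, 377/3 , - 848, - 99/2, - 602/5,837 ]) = [  -  848, - 780, - 739 , - 181, - 602/5,-77, - 277/5, - 99/2, - 40.9,  377/3,  520 , 820,837]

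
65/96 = 65/96 = 0.68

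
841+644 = 1485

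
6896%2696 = 1504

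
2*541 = 1082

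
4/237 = 4/237 = 0.02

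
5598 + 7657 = 13255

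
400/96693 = 400/96693 = 0.00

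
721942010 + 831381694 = 1553323704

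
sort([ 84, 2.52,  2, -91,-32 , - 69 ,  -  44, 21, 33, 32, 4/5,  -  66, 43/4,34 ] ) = [-91,-69, - 66 , - 44, - 32, 4/5,2 , 2.52,43/4,21, 32 , 33, 34, 84]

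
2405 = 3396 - 991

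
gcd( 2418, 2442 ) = 6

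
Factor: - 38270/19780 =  - 89/46 = - 2^ ( - 1)*23^(  -  1 )*89^1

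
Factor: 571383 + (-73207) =498176 = 2^9*7^1* 139^1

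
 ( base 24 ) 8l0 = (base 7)20622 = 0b1001111111000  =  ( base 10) 5112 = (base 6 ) 35400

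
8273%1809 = 1037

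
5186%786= 470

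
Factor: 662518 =2^1 * 331259^1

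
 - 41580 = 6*( -6930 )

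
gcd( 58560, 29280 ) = 29280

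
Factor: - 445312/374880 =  - 2^2*3^(-1)*5^(-1 )*7^2*11^ ( - 1) =- 196/165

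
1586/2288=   61/88= 0.69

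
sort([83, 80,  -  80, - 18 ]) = [ - 80,-18, 80,83]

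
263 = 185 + 78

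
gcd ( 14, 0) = 14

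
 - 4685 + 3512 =  -  1173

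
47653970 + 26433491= 74087461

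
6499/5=6499/5 = 1299.80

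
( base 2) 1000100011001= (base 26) 6c9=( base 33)40l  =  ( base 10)4377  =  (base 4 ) 1010121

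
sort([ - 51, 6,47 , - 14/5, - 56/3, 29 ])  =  [- 51,-56/3, - 14/5, 6, 29,47]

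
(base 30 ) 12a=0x3CA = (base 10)970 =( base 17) 361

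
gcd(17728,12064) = 32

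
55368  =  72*769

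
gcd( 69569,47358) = 1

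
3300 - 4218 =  - 918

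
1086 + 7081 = 8167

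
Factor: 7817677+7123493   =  14941170 =2^1*3^2*5^1 * 166013^1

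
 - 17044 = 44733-61777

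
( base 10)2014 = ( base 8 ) 3736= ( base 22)43C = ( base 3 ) 2202121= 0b11111011110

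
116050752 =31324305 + 84726447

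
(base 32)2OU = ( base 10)2846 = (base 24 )4me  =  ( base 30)34q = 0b101100011110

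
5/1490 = 1/298 = 0.00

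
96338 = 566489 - 470151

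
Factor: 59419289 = 19^1 *29^1*107839^1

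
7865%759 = 275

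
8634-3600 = 5034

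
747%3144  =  747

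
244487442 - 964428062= -719940620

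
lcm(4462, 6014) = 138322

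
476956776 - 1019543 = 475937233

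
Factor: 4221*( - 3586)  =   - 2^1 * 3^2*7^1*11^1*67^1 * 163^1 = - 15136506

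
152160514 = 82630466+69530048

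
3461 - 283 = 3178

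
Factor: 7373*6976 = 51434048 =2^6*73^1*101^1*109^1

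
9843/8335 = 1 + 1508/8335 = 1.18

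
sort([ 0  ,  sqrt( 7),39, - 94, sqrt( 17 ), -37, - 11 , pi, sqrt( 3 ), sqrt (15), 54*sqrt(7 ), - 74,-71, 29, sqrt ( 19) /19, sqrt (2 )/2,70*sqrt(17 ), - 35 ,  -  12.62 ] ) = [-94, - 74, - 71,-37,-35, - 12.62, -11 , 0, sqrt( 19)/19,  sqrt( 2 )/2, sqrt( 3 ),sqrt( 7), pi, sqrt( 15),sqrt( 17),29, 39,54*sqrt (7 ),  70*sqrt(17)]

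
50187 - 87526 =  - 37339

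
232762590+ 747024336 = 979786926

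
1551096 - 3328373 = -1777277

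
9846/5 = 1969+ 1/5=1969.20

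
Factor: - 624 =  - 2^4*3^1*13^1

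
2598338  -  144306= 2454032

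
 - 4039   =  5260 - 9299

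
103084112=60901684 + 42182428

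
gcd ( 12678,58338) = 6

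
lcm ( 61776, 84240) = 926640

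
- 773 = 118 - 891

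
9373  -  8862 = 511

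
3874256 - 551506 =3322750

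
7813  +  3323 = 11136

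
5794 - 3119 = 2675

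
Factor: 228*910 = 207480 = 2^3*3^1*5^1*7^1 * 13^1*19^1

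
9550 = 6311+3239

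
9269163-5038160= 4231003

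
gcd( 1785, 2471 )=7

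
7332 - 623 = 6709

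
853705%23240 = 17065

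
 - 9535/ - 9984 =9535/9984 = 0.96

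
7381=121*61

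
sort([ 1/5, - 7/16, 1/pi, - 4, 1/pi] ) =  [ - 4, - 7/16, 1/5 , 1/pi, 1/pi ]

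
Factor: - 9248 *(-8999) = 2^5*17^2 * 8999^1=83222752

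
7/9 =7/9 = 0.78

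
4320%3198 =1122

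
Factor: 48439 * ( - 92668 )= -4488745252 = - 2^2 *59^1*821^1*23167^1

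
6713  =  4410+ 2303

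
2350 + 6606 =8956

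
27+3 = 30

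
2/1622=1/811 = 0.00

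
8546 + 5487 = 14033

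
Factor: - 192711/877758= - 64237/292586  =  -2^ (-1 )*7^(-1 )*20899^( - 1)*64237^1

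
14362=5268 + 9094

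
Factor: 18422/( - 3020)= -61/10 = -2^( - 1)*5^ ( -1)*61^1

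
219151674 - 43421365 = 175730309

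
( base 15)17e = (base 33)AE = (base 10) 344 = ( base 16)158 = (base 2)101011000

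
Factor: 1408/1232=2^3*7^( - 1) = 8/7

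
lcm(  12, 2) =12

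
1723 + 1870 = 3593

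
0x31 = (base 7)100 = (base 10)49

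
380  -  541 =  - 161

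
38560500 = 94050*410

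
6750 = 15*450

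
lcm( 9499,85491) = 85491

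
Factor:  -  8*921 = -7368=-2^3*3^1*307^1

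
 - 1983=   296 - 2279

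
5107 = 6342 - 1235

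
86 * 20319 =1747434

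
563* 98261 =55320943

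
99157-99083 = 74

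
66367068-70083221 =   -  3716153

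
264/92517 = 88/30839 = 0.00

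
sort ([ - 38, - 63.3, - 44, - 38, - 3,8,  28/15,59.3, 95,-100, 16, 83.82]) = [ - 100, - 63.3, - 44, - 38, - 38 , - 3 , 28/15,8,16, 59.3,83.82,95]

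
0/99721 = 0 = 0.00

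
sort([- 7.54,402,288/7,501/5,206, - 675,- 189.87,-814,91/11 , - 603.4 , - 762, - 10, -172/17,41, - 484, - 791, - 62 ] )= [-814,-791, - 762, - 675 , - 603.4, - 484, - 189.87, - 62, - 172/17, - 10 ,-7.54,91/11, 41, 288/7,501/5,206,402 ]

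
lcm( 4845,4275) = 72675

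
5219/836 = 6+203/836 = 6.24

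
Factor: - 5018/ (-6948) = 2^(-1) * 3^( - 2) * 13^1= 13/18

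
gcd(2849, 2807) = 7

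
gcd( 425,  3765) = 5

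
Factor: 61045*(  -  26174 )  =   - 1597791830 = - 2^1*5^1*23^1*29^1*421^1*569^1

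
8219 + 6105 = 14324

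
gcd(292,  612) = 4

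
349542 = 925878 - 576336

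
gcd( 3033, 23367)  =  3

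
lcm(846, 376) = 3384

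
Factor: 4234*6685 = 28304290 = 2^1 *5^1 *7^1*29^1*73^1*191^1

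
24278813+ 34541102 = 58819915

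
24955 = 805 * 31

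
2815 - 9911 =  - 7096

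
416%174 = 68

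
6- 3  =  3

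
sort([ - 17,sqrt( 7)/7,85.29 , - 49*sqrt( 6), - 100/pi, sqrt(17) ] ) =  [ - 49*sqrt( 6 ),  -  100/pi , - 17,sqrt(7 ) /7,sqrt( 17), 85.29]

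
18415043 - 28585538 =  - 10170495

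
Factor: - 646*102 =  - 2^2* 3^1 * 17^2*19^1 = - 65892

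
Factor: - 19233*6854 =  - 2^1*3^2 * 23^1*149^1*2137^1 = -131822982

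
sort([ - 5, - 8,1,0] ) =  [ - 8, - 5, 0,1]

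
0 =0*13715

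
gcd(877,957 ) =1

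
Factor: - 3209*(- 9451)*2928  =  2^4*3^1 * 13^1*61^1*727^1*3209^1 = 88801142352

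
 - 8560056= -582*14708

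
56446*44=2483624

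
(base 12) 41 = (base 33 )1G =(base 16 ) 31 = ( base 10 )49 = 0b110001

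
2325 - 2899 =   -  574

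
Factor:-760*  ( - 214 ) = 162640 = 2^4*5^1 * 19^1*107^1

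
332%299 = 33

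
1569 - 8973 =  - 7404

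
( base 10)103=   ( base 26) 3P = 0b1100111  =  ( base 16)67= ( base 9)124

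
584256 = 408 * 1432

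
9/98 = 9/98=   0.09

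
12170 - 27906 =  - 15736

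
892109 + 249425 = 1141534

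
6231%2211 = 1809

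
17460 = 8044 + 9416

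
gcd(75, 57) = 3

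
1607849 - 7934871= -6327022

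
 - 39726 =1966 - 41692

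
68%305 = 68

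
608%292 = 24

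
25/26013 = 25/26013 = 0.00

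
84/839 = 84/839=0.10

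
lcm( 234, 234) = 234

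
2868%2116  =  752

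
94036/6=15672+2/3= 15672.67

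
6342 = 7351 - 1009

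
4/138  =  2/69 =0.03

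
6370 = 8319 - 1949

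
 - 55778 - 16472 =  -  72250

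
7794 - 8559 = - 765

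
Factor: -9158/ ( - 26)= 4579/13 = 13^( - 1 )*19^1*241^1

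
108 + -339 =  - 231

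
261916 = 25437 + 236479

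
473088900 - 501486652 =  -28397752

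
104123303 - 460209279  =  -356085976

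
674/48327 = 674/48327 = 0.01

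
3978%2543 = 1435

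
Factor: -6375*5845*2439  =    -  90881713125 = -3^3*5^4*7^1*17^1*167^1*271^1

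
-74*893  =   - 66082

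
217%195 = 22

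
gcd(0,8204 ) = 8204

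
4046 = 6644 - 2598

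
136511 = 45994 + 90517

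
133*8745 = 1163085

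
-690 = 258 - 948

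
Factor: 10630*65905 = 2^1*5^2* 7^2*269^1*1063^1 = 700570150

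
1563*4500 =7033500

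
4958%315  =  233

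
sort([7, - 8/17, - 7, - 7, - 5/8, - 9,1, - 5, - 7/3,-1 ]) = [ - 9, - 7,-7, - 5, - 7/3,  -  1,- 5/8, - 8/17, 1, 7]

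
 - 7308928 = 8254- 7317182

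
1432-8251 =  - 6819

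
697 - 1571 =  - 874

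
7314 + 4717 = 12031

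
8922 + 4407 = 13329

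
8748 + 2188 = 10936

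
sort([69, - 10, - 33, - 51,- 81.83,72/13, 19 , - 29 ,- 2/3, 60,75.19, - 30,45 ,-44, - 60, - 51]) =[ - 81.83,-60, - 51, - 51, - 44,-33, - 30,-29, - 10, - 2/3,72/13,  19, 45,60, 69,75.19]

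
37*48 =1776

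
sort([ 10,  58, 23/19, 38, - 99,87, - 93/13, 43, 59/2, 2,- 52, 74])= [ - 99, - 52, - 93/13,  23/19, 2,10, 59/2, 38, 43, 58, 74, 87]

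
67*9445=632815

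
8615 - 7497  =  1118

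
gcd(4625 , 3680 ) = 5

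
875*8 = 7000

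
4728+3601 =8329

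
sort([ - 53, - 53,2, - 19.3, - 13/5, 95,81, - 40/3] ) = [ - 53, - 53, - 19.3, - 40/3, - 13/5, 2,81,  95 ] 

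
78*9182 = 716196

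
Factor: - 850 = - 2^1*5^2  *17^1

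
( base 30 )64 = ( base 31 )5T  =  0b10111000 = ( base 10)184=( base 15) C4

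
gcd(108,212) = 4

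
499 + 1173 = 1672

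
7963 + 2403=10366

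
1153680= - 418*(-2760)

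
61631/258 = 61631/258 = 238.88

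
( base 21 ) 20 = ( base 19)24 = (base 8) 52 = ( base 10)42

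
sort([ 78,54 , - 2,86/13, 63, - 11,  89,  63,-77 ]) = [-77, - 11, - 2,86/13, 54,63, 63,78,89 ] 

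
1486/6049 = 1486/6049 = 0.25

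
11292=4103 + 7189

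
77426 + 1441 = 78867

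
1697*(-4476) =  - 7595772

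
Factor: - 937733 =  - 23^1*40771^1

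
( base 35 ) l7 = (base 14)3B0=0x2E6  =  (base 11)615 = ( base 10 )742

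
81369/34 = 2393 + 7/34 = 2393.21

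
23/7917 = 23/7917=0.00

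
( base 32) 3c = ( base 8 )154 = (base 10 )108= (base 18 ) 60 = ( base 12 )90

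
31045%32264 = 31045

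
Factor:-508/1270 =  - 2^1*5^( - 1) = -  2/5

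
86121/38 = 2266 + 13/38 = 2266.34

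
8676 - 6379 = 2297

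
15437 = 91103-75666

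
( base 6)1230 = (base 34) 90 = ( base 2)100110010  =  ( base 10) 306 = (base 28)AQ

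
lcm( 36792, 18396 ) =36792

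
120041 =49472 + 70569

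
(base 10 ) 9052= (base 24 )fh4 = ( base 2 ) 10001101011100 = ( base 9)13367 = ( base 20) 12cc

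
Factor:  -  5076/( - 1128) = 2^( - 1) * 3^2 = 9/2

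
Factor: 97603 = 11^1*19^1*467^1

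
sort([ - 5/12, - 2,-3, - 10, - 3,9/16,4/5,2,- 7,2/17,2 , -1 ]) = [ - 10 , - 7, - 3 ,  -  3, - 2, - 1, - 5/12,2/17,9/16,4/5,2,2 ] 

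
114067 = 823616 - 709549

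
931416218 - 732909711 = 198506507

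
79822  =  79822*1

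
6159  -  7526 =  - 1367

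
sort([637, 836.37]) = [637,  836.37 ] 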